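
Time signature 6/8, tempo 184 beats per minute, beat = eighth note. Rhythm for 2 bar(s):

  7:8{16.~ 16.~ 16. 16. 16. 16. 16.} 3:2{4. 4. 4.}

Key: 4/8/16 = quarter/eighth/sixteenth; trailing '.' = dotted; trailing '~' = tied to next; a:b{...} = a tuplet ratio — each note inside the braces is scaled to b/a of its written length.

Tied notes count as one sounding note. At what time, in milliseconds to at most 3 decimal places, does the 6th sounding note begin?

note 6 onset = 6b = 1956.522ms

1. 0.0ms @ 0 + 838.509ms (18/7)
2. 838.509ms @ 18/7 + 279.503ms (6/7)
3. 1118.012ms @ 24/7 + 279.503ms (6/7)
4. 1397.516ms @ 30/7 + 279.503ms (6/7)
5. 1677.019ms @ 36/7 + 279.503ms (6/7)
6. 1956.522ms @ 6 + 652.174ms (2)
7. 2608.696ms @ 8 + 652.174ms (2)
8. 3260.87ms @ 10 + 652.174ms (2)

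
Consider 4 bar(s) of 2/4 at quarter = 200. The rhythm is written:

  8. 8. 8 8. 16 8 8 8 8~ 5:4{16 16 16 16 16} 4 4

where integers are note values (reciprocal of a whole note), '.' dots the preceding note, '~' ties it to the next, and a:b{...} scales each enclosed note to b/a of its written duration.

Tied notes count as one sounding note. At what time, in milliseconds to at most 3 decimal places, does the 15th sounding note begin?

1. 0.0ms @ 0 + 225.0ms (3/4)
2. 225.0ms @ 3/4 + 225.0ms (3/4)
3. 450.0ms @ 3/2 + 150.0ms (1/2)
4. 600.0ms @ 2 + 225.0ms (3/4)
5. 825.0ms @ 11/4 + 75.0ms (1/4)
6. 900.0ms @ 3 + 150.0ms (1/2)
7. 1050.0ms @ 7/2 + 150.0ms (1/2)
8. 1200.0ms @ 4 + 150.0ms (1/2)
9. 1350.0ms @ 9/2 + 210.0ms (7/10)
10. 1560.0ms @ 26/5 + 60.0ms (1/5)
11. 1620.0ms @ 27/5 + 60.0ms (1/5)
12. 1680.0ms @ 28/5 + 60.0ms (1/5)
13. 1740.0ms @ 29/5 + 60.0ms (1/5)
14. 1800.0ms @ 6 + 300.0ms (1)
15. 2100.0ms @ 7 + 300.0ms (1)

note 15 onset = 7b = 2100.0ms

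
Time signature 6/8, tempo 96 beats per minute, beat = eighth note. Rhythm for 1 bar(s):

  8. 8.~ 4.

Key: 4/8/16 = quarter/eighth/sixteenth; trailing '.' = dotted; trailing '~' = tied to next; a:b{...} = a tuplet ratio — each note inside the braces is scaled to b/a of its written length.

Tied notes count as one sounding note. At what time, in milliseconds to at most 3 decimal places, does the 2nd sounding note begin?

1. 0.0ms @ 0 + 937.5ms (3/2)
2. 937.5ms @ 3/2 + 2812.5ms (9/2)

note 2 onset = 3/2b = 937.5ms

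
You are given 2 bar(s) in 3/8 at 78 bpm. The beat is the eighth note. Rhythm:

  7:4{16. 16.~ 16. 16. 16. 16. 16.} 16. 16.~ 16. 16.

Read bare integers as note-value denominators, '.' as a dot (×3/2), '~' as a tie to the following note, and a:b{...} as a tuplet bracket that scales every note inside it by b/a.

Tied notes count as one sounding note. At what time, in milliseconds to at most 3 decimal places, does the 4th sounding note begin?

1. 0.0ms @ 0 + 329.67ms (3/7)
2. 329.67ms @ 3/7 + 659.341ms (6/7)
3. 989.011ms @ 9/7 + 329.67ms (3/7)
4. 1318.681ms @ 12/7 + 329.67ms (3/7)
5. 1648.352ms @ 15/7 + 329.67ms (3/7)
6. 1978.022ms @ 18/7 + 329.67ms (3/7)
7. 2307.692ms @ 3 + 576.923ms (3/4)
8. 2884.615ms @ 15/4 + 1153.846ms (3/2)
9. 4038.462ms @ 21/4 + 576.923ms (3/4)

note 4 onset = 12/7b = 1318.681ms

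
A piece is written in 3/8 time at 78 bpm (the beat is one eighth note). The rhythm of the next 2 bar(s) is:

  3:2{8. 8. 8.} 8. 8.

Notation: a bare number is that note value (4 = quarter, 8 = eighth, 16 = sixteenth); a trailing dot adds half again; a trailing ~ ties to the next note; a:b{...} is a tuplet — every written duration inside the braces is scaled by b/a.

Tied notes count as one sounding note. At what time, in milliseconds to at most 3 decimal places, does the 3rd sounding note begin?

1. 0.0ms @ 0 + 769.231ms (1)
2. 769.231ms @ 1 + 769.231ms (1)
3. 1538.462ms @ 2 + 769.231ms (1)
4. 2307.692ms @ 3 + 1153.846ms (3/2)
5. 3461.538ms @ 9/2 + 1153.846ms (3/2)

note 3 onset = 2b = 1538.462ms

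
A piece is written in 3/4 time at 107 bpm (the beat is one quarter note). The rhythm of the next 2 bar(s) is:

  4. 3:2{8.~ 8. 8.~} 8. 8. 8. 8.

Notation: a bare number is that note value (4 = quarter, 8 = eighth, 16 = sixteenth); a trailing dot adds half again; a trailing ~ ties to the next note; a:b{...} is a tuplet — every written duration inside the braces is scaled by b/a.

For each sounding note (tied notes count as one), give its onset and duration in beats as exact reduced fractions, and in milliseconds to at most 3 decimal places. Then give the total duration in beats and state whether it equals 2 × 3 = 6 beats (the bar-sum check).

1) 0.0ms=0b +841.121ms=3/2b
2) 841.121ms=3/2b +560.748ms=1b
3) 1401.869ms=5/2b +700.935ms=5/4b
4) 2102.804ms=15/4b +420.561ms=3/4b
5) 2523.364ms=9/2b +420.561ms=3/4b
6) 2943.925ms=21/4b +420.561ms=3/4b
Σ=6b of 6 (107bpm 3/4) — PASS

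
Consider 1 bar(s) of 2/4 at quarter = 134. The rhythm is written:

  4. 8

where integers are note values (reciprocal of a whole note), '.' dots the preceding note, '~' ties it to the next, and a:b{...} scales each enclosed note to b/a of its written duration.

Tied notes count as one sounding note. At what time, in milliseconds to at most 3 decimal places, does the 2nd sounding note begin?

1. 0.0ms @ 0 + 671.642ms (3/2)
2. 671.642ms @ 3/2 + 223.881ms (1/2)

note 2 onset = 3/2b = 671.642ms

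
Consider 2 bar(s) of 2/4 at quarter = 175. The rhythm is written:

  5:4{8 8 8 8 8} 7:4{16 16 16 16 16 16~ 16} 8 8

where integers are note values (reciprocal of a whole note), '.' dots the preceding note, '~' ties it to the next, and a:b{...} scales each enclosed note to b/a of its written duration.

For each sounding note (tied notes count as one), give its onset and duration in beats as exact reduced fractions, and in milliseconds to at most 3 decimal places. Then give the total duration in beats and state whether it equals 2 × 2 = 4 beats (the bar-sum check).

1) 0.0ms=0b +137.143ms=2/5b
2) 137.143ms=2/5b +137.143ms=2/5b
3) 274.286ms=4/5b +137.143ms=2/5b
4) 411.429ms=6/5b +137.143ms=2/5b
5) 548.571ms=8/5b +137.143ms=2/5b
6) 685.714ms=2b +48.98ms=1/7b
7) 734.694ms=15/7b +48.98ms=1/7b
8) 783.673ms=16/7b +48.98ms=1/7b
9) 832.653ms=17/7b +48.98ms=1/7b
10) 881.633ms=18/7b +48.98ms=1/7b
11) 930.612ms=19/7b +97.959ms=2/7b
12) 1028.571ms=3b +171.429ms=1/2b
13) 1200.0ms=7/2b +171.429ms=1/2b
Σ=4b of 4 (175bpm 2/4) — PASS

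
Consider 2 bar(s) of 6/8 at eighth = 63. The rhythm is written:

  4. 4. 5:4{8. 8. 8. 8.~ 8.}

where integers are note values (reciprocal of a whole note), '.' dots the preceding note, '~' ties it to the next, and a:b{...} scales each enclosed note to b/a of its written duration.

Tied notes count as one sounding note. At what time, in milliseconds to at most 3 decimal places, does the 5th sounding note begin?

note 5 onset = 42/5b = 8000.0ms

1. 0.0ms @ 0 + 2857.143ms (3)
2. 2857.143ms @ 3 + 2857.143ms (3)
3. 5714.286ms @ 6 + 1142.857ms (6/5)
4. 6857.143ms @ 36/5 + 1142.857ms (6/5)
5. 8000.0ms @ 42/5 + 1142.857ms (6/5)
6. 9142.857ms @ 48/5 + 2285.714ms (12/5)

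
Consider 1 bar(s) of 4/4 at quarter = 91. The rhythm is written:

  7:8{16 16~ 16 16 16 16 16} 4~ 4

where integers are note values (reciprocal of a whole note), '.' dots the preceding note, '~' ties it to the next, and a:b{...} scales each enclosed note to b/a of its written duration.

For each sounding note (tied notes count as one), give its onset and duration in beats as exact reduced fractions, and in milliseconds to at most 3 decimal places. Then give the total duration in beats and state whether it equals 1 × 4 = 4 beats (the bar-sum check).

1) 0.0ms=0b +188.383ms=2/7b
2) 188.383ms=2/7b +376.766ms=4/7b
3) 565.149ms=6/7b +188.383ms=2/7b
4) 753.532ms=8/7b +188.383ms=2/7b
5) 941.915ms=10/7b +188.383ms=2/7b
6) 1130.298ms=12/7b +188.383ms=2/7b
7) 1318.681ms=2b +1318.681ms=2b
Σ=4b of 4 (91bpm 4/4) — PASS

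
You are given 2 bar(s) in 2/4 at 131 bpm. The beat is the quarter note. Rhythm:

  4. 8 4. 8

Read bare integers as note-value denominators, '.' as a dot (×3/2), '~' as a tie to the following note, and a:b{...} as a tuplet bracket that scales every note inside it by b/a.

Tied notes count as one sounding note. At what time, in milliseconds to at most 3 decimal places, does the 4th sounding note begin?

note 4 onset = 7/2b = 1603.053ms

1. 0.0ms @ 0 + 687.023ms (3/2)
2. 687.023ms @ 3/2 + 229.008ms (1/2)
3. 916.031ms @ 2 + 687.023ms (3/2)
4. 1603.053ms @ 7/2 + 229.008ms (1/2)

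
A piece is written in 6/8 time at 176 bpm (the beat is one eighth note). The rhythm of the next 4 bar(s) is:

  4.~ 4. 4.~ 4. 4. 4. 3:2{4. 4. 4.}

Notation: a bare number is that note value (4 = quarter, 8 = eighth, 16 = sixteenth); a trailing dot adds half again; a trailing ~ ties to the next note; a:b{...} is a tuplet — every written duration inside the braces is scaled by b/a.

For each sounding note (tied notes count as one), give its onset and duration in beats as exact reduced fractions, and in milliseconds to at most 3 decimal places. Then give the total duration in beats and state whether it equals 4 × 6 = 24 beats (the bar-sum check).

1) 0.0ms=0b +2045.455ms=6b
2) 2045.455ms=6b +2045.455ms=6b
3) 4090.909ms=12b +1022.727ms=3b
4) 5113.636ms=15b +1022.727ms=3b
5) 6136.364ms=18b +681.818ms=2b
6) 6818.182ms=20b +681.818ms=2b
7) 7500.0ms=22b +681.818ms=2b
Σ=24b of 24 (176bpm 6/8) — PASS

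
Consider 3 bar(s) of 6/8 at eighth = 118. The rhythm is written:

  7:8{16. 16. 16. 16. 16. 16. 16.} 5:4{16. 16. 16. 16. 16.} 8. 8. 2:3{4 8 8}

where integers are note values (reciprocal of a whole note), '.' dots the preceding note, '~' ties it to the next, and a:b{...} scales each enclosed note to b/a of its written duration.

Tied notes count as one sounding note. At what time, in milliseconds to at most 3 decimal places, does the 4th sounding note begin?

note 4 onset = 18/7b = 1307.506ms

1. 0.0ms @ 0 + 435.835ms (6/7)
2. 435.835ms @ 6/7 + 435.835ms (6/7)
3. 871.671ms @ 12/7 + 435.835ms (6/7)
4. 1307.506ms @ 18/7 + 435.835ms (6/7)
5. 1743.341ms @ 24/7 + 435.835ms (6/7)
6. 2179.177ms @ 30/7 + 435.835ms (6/7)
7. 2615.012ms @ 36/7 + 435.835ms (6/7)
8. 3050.847ms @ 6 + 305.085ms (3/5)
9. 3355.932ms @ 33/5 + 305.085ms (3/5)
10. 3661.017ms @ 36/5 + 305.085ms (3/5)
11. 3966.102ms @ 39/5 + 305.085ms (3/5)
12. 4271.186ms @ 42/5 + 305.085ms (3/5)
13. 4576.271ms @ 9 + 762.712ms (3/2)
14. 5338.983ms @ 21/2 + 762.712ms (3/2)
15. 6101.695ms @ 12 + 1525.424ms (3)
16. 7627.119ms @ 15 + 762.712ms (3/2)
17. 8389.831ms @ 33/2 + 762.712ms (3/2)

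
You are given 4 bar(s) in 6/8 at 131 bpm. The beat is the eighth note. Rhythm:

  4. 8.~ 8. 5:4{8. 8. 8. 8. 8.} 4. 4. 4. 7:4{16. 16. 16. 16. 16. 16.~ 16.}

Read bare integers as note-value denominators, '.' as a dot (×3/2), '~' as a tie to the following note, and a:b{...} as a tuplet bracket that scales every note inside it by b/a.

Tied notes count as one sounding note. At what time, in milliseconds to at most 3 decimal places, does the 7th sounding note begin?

note 7 onset = 54/5b = 4946.565ms

1. 0.0ms @ 0 + 1374.046ms (3)
2. 1374.046ms @ 3 + 1374.046ms (3)
3. 2748.092ms @ 6 + 549.618ms (6/5)
4. 3297.71ms @ 36/5 + 549.618ms (6/5)
5. 3847.328ms @ 42/5 + 549.618ms (6/5)
6. 4396.947ms @ 48/5 + 549.618ms (6/5)
7. 4946.565ms @ 54/5 + 549.618ms (6/5)
8. 5496.183ms @ 12 + 1374.046ms (3)
9. 6870.229ms @ 15 + 1374.046ms (3)
10. 8244.275ms @ 18 + 1374.046ms (3)
11. 9618.321ms @ 21 + 196.292ms (3/7)
12. 9814.613ms @ 150/7 + 196.292ms (3/7)
13. 10010.905ms @ 153/7 + 196.292ms (3/7)
14. 10207.197ms @ 156/7 + 196.292ms (3/7)
15. 10403.49ms @ 159/7 + 196.292ms (3/7)
16. 10599.782ms @ 162/7 + 392.585ms (6/7)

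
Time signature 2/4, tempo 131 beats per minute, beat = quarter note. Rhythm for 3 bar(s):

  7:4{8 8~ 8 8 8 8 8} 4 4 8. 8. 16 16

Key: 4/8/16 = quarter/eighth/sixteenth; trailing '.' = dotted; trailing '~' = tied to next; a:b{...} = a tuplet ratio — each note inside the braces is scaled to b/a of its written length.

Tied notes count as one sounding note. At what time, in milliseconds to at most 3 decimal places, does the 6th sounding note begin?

note 6 onset = 12/7b = 785.169ms

1. 0.0ms @ 0 + 130.862ms (2/7)
2. 130.862ms @ 2/7 + 261.723ms (4/7)
3. 392.585ms @ 6/7 + 130.862ms (2/7)
4. 523.446ms @ 8/7 + 130.862ms (2/7)
5. 654.308ms @ 10/7 + 130.862ms (2/7)
6. 785.169ms @ 12/7 + 130.862ms (2/7)
7. 916.031ms @ 2 + 458.015ms (1)
8. 1374.046ms @ 3 + 458.015ms (1)
9. 1832.061ms @ 4 + 343.511ms (3/4)
10. 2175.573ms @ 19/4 + 343.511ms (3/4)
11. 2519.084ms @ 11/2 + 114.504ms (1/4)
12. 2633.588ms @ 23/4 + 114.504ms (1/4)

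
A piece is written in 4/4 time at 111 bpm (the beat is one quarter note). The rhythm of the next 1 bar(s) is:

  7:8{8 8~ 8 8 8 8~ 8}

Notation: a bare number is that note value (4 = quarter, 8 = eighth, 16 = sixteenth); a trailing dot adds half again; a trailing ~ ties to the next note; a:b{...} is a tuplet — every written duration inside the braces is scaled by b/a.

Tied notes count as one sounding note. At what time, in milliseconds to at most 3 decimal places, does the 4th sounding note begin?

1. 0.0ms @ 0 + 308.88ms (4/7)
2. 308.88ms @ 4/7 + 617.761ms (8/7)
3. 926.641ms @ 12/7 + 308.88ms (4/7)
4. 1235.521ms @ 16/7 + 308.88ms (4/7)
5. 1544.402ms @ 20/7 + 617.761ms (8/7)

note 4 onset = 16/7b = 1235.521ms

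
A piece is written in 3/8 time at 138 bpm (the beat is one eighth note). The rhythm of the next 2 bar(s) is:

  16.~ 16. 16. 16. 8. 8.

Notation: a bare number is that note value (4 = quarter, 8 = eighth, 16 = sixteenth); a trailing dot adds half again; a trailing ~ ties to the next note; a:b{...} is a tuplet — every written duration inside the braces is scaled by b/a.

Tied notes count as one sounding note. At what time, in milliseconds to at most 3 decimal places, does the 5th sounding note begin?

1. 0.0ms @ 0 + 652.174ms (3/2)
2. 652.174ms @ 3/2 + 326.087ms (3/4)
3. 978.261ms @ 9/4 + 326.087ms (3/4)
4. 1304.348ms @ 3 + 652.174ms (3/2)
5. 1956.522ms @ 9/2 + 652.174ms (3/2)

note 5 onset = 9/2b = 1956.522ms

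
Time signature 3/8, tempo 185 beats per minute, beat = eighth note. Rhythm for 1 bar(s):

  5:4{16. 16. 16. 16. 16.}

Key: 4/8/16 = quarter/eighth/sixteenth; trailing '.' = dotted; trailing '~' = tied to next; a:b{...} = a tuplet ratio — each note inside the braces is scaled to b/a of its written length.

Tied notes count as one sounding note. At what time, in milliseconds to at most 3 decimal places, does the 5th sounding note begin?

1. 0.0ms @ 0 + 194.595ms (3/5)
2. 194.595ms @ 3/5 + 194.595ms (3/5)
3. 389.189ms @ 6/5 + 194.595ms (3/5)
4. 583.784ms @ 9/5 + 194.595ms (3/5)
5. 778.378ms @ 12/5 + 194.595ms (3/5)

note 5 onset = 12/5b = 778.378ms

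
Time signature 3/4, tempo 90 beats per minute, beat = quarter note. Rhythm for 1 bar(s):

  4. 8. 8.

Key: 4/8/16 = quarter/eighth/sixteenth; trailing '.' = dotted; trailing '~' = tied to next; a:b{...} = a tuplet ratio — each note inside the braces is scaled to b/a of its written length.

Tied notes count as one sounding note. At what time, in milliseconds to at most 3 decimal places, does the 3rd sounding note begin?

1. 0.0ms @ 0 + 1000.0ms (3/2)
2. 1000.0ms @ 3/2 + 500.0ms (3/4)
3. 1500.0ms @ 9/4 + 500.0ms (3/4)

note 3 onset = 9/4b = 1500.0ms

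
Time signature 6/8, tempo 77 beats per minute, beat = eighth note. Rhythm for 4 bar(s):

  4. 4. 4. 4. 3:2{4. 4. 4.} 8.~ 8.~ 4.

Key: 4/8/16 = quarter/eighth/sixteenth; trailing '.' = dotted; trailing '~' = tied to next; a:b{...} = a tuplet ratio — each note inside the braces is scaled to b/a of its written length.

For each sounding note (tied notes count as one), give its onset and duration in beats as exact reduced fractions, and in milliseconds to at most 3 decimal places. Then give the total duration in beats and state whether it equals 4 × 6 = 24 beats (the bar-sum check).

1) 0.0ms=0b +2337.662ms=3b
2) 2337.662ms=3b +2337.662ms=3b
3) 4675.325ms=6b +2337.662ms=3b
4) 7012.987ms=9b +2337.662ms=3b
5) 9350.649ms=12b +1558.442ms=2b
6) 10909.091ms=14b +1558.442ms=2b
7) 12467.532ms=16b +1558.442ms=2b
8) 14025.974ms=18b +4675.325ms=6b
Σ=24b of 24 (77bpm 6/8) — PASS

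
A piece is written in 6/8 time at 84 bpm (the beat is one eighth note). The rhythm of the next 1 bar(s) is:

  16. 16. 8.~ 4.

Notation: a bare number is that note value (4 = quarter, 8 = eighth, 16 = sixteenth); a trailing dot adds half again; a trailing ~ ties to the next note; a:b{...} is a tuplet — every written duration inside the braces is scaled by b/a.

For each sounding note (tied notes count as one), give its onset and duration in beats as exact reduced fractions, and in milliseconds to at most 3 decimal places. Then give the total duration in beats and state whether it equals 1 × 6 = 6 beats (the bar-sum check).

1) 0.0ms=0b +535.714ms=3/4b
2) 535.714ms=3/4b +535.714ms=3/4b
3) 1071.429ms=3/2b +3214.286ms=9/2b
Σ=6b of 6 (84bpm 6/8) — PASS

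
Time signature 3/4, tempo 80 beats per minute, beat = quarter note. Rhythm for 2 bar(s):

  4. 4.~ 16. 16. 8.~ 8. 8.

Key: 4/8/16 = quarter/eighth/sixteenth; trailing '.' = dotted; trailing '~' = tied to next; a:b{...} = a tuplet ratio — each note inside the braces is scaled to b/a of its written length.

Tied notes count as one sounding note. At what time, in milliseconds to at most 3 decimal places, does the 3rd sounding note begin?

1. 0.0ms @ 0 + 1125.0ms (3/2)
2. 1125.0ms @ 3/2 + 1406.25ms (15/8)
3. 2531.25ms @ 27/8 + 281.25ms (3/8)
4. 2812.5ms @ 15/4 + 1125.0ms (3/2)
5. 3937.5ms @ 21/4 + 562.5ms (3/4)

note 3 onset = 27/8b = 2531.25ms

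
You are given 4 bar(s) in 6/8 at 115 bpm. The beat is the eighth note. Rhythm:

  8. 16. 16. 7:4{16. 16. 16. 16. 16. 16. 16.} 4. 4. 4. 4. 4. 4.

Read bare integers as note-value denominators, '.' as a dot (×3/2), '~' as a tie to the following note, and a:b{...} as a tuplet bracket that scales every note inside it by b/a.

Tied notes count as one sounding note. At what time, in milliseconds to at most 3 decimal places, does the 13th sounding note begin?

note 13 onset = 12b = 6260.87ms

1. 0.0ms @ 0 + 782.609ms (3/2)
2. 782.609ms @ 3/2 + 391.304ms (3/4)
3. 1173.913ms @ 9/4 + 391.304ms (3/4)
4. 1565.217ms @ 3 + 223.602ms (3/7)
5. 1788.82ms @ 24/7 + 223.602ms (3/7)
6. 2012.422ms @ 27/7 + 223.602ms (3/7)
7. 2236.025ms @ 30/7 + 223.602ms (3/7)
8. 2459.627ms @ 33/7 + 223.602ms (3/7)
9. 2683.23ms @ 36/7 + 223.602ms (3/7)
10. 2906.832ms @ 39/7 + 223.602ms (3/7)
11. 3130.435ms @ 6 + 1565.217ms (3)
12. 4695.652ms @ 9 + 1565.217ms (3)
13. 6260.87ms @ 12 + 1565.217ms (3)
14. 7826.087ms @ 15 + 1565.217ms (3)
15. 9391.304ms @ 18 + 1565.217ms (3)
16. 10956.522ms @ 21 + 1565.217ms (3)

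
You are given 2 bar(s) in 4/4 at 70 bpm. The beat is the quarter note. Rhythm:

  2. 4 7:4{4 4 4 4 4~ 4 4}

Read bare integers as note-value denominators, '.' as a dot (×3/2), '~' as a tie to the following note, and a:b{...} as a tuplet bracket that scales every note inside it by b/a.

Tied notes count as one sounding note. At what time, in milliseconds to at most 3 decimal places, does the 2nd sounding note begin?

note 2 onset = 3b = 2571.429ms

1. 0.0ms @ 0 + 2571.429ms (3)
2. 2571.429ms @ 3 + 857.143ms (1)
3. 3428.571ms @ 4 + 489.796ms (4/7)
4. 3918.367ms @ 32/7 + 489.796ms (4/7)
5. 4408.163ms @ 36/7 + 489.796ms (4/7)
6. 4897.959ms @ 40/7 + 489.796ms (4/7)
7. 5387.755ms @ 44/7 + 979.592ms (8/7)
8. 6367.347ms @ 52/7 + 489.796ms (4/7)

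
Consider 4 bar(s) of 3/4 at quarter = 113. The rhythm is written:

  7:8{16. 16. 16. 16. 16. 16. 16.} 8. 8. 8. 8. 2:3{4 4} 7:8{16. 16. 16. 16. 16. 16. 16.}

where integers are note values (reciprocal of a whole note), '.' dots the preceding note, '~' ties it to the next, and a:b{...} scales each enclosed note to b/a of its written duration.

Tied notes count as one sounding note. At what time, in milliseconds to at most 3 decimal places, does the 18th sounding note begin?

note 18 onset = 75/7b = 5689.001ms

1. 0.0ms @ 0 + 227.56ms (3/7)
2. 227.56ms @ 3/7 + 227.56ms (3/7)
3. 455.12ms @ 6/7 + 227.56ms (3/7)
4. 682.68ms @ 9/7 + 227.56ms (3/7)
5. 910.24ms @ 12/7 + 227.56ms (3/7)
6. 1137.8ms @ 15/7 + 227.56ms (3/7)
7. 1365.36ms @ 18/7 + 227.56ms (3/7)
8. 1592.92ms @ 3 + 398.23ms (3/4)
9. 1991.15ms @ 15/4 + 398.23ms (3/4)
10. 2389.381ms @ 9/2 + 398.23ms (3/4)
11. 2787.611ms @ 21/4 + 398.23ms (3/4)
12. 3185.841ms @ 6 + 796.46ms (3/2)
13. 3982.301ms @ 15/2 + 796.46ms (3/2)
14. 4778.761ms @ 9 + 227.56ms (3/7)
15. 5006.321ms @ 66/7 + 227.56ms (3/7)
16. 5233.881ms @ 69/7 + 227.56ms (3/7)
17. 5461.441ms @ 72/7 + 227.56ms (3/7)
18. 5689.001ms @ 75/7 + 227.56ms (3/7)
19. 5916.561ms @ 78/7 + 227.56ms (3/7)
20. 6144.121ms @ 81/7 + 227.56ms (3/7)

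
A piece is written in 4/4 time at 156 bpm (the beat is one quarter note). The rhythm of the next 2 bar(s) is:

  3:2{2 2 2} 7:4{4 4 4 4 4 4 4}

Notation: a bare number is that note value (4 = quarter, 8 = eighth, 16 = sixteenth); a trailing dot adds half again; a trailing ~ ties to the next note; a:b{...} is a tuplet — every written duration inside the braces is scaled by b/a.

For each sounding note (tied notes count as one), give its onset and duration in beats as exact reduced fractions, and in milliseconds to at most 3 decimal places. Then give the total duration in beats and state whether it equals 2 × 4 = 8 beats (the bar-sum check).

1) 0.0ms=0b +512.821ms=4/3b
2) 512.821ms=4/3b +512.821ms=4/3b
3) 1025.641ms=8/3b +512.821ms=4/3b
4) 1538.462ms=4b +219.78ms=4/7b
5) 1758.242ms=32/7b +219.78ms=4/7b
6) 1978.022ms=36/7b +219.78ms=4/7b
7) 2197.802ms=40/7b +219.78ms=4/7b
8) 2417.582ms=44/7b +219.78ms=4/7b
9) 2637.363ms=48/7b +219.78ms=4/7b
10) 2857.143ms=52/7b +219.78ms=4/7b
Σ=8b of 8 (156bpm 4/4) — PASS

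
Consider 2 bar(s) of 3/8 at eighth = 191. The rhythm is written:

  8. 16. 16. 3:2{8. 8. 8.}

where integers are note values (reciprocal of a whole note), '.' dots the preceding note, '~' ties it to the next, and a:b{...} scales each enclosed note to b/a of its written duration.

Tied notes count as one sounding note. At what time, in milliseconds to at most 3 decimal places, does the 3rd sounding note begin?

note 3 onset = 9/4b = 706.806ms

1. 0.0ms @ 0 + 471.204ms (3/2)
2. 471.204ms @ 3/2 + 235.602ms (3/4)
3. 706.806ms @ 9/4 + 235.602ms (3/4)
4. 942.408ms @ 3 + 314.136ms (1)
5. 1256.545ms @ 4 + 314.136ms (1)
6. 1570.681ms @ 5 + 314.136ms (1)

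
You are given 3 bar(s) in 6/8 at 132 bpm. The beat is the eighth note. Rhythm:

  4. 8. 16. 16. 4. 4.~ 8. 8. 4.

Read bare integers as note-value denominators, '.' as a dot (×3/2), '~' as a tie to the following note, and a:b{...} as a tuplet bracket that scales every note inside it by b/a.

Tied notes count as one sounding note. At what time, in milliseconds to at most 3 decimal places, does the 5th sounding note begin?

1. 0.0ms @ 0 + 1363.636ms (3)
2. 1363.636ms @ 3 + 681.818ms (3/2)
3. 2045.455ms @ 9/2 + 340.909ms (3/4)
4. 2386.364ms @ 21/4 + 340.909ms (3/4)
5. 2727.273ms @ 6 + 1363.636ms (3)
6. 4090.909ms @ 9 + 2045.455ms (9/2)
7. 6136.364ms @ 27/2 + 681.818ms (3/2)
8. 6818.182ms @ 15 + 1363.636ms (3)

note 5 onset = 6b = 2727.273ms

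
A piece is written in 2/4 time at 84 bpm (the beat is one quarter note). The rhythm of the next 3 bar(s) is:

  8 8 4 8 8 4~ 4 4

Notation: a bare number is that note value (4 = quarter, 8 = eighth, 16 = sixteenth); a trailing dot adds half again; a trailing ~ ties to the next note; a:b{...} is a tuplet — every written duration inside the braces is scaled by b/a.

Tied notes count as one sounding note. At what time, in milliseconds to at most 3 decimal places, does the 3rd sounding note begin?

1. 0.0ms @ 0 + 357.143ms (1/2)
2. 357.143ms @ 1/2 + 357.143ms (1/2)
3. 714.286ms @ 1 + 714.286ms (1)
4. 1428.571ms @ 2 + 357.143ms (1/2)
5. 1785.714ms @ 5/2 + 357.143ms (1/2)
6. 2142.857ms @ 3 + 1428.571ms (2)
7. 3571.429ms @ 5 + 714.286ms (1)

note 3 onset = 1b = 714.286ms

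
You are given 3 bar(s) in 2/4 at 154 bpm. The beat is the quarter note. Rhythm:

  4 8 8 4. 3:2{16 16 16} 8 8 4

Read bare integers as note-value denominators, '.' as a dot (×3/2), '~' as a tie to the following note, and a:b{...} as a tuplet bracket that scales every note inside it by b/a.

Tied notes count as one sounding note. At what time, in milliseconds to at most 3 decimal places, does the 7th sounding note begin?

note 7 onset = 23/6b = 1493.506ms

1. 0.0ms @ 0 + 389.61ms (1)
2. 389.61ms @ 1 + 194.805ms (1/2)
3. 584.416ms @ 3/2 + 194.805ms (1/2)
4. 779.221ms @ 2 + 584.416ms (3/2)
5. 1363.636ms @ 7/2 + 64.935ms (1/6)
6. 1428.571ms @ 11/3 + 64.935ms (1/6)
7. 1493.506ms @ 23/6 + 64.935ms (1/6)
8. 1558.442ms @ 4 + 194.805ms (1/2)
9. 1753.247ms @ 9/2 + 194.805ms (1/2)
10. 1948.052ms @ 5 + 389.61ms (1)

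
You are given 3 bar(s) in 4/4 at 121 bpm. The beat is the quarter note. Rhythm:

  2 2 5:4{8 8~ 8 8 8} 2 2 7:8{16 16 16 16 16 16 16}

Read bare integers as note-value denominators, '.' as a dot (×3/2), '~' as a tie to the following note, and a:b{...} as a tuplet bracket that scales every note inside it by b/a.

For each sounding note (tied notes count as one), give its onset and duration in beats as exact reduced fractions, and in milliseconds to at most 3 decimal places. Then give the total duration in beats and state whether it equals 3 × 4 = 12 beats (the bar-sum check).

1) 0.0ms=0b +991.736ms=2b
2) 991.736ms=2b +991.736ms=2b
3) 1983.471ms=4b +198.347ms=2/5b
4) 2181.818ms=22/5b +396.694ms=4/5b
5) 2578.512ms=26/5b +198.347ms=2/5b
6) 2776.86ms=28/5b +198.347ms=2/5b
7) 2975.207ms=6b +991.736ms=2b
8) 3966.942ms=8b +991.736ms=2b
9) 4958.678ms=10b +141.677ms=2/7b
10) 5100.354ms=72/7b +141.677ms=2/7b
11) 5242.031ms=74/7b +141.677ms=2/7b
12) 5383.707ms=76/7b +141.677ms=2/7b
13) 5525.384ms=78/7b +141.677ms=2/7b
14) 5667.06ms=80/7b +141.677ms=2/7b
15) 5808.737ms=82/7b +141.677ms=2/7b
Σ=12b of 12 (121bpm 4/4) — PASS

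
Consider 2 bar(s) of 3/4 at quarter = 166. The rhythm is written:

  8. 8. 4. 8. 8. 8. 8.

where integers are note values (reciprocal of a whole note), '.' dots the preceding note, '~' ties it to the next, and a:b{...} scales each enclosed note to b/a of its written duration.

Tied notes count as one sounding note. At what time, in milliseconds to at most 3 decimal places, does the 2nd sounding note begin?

1. 0.0ms @ 0 + 271.084ms (3/4)
2. 271.084ms @ 3/4 + 271.084ms (3/4)
3. 542.169ms @ 3/2 + 542.169ms (3/2)
4. 1084.337ms @ 3 + 271.084ms (3/4)
5. 1355.422ms @ 15/4 + 271.084ms (3/4)
6. 1626.506ms @ 9/2 + 271.084ms (3/4)
7. 1897.59ms @ 21/4 + 271.084ms (3/4)

note 2 onset = 3/4b = 271.084ms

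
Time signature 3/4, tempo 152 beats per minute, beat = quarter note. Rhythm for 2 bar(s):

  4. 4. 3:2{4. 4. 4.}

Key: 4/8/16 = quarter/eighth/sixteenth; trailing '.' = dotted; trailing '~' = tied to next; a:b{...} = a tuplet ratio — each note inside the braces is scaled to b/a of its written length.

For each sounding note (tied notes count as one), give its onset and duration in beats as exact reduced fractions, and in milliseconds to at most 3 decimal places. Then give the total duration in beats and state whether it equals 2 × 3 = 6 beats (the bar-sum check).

1) 0.0ms=0b +592.105ms=3/2b
2) 592.105ms=3/2b +592.105ms=3/2b
3) 1184.211ms=3b +394.737ms=1b
4) 1578.947ms=4b +394.737ms=1b
5) 1973.684ms=5b +394.737ms=1b
Σ=6b of 6 (152bpm 3/4) — PASS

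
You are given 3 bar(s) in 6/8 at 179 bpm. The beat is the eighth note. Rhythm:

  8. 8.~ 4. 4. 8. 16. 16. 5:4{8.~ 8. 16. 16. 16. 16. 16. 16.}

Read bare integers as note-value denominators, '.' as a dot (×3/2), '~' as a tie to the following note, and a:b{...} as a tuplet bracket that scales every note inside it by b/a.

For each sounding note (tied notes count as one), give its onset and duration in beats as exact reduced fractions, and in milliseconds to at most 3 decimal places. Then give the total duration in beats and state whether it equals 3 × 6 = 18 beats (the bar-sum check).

1) 0.0ms=0b +502.793ms=3/2b
2) 502.793ms=3/2b +1508.38ms=9/2b
3) 2011.173ms=6b +1005.587ms=3b
4) 3016.76ms=9b +502.793ms=3/2b
5) 3519.553ms=21/2b +251.397ms=3/4b
6) 3770.95ms=45/4b +251.397ms=3/4b
7) 4022.346ms=12b +804.469ms=12/5b
8) 4826.816ms=72/5b +201.117ms=3/5b
9) 5027.933ms=15b +201.117ms=3/5b
10) 5229.05ms=78/5b +201.117ms=3/5b
11) 5430.168ms=81/5b +201.117ms=3/5b
12) 5631.285ms=84/5b +201.117ms=3/5b
13) 5832.402ms=87/5b +201.117ms=3/5b
Σ=18b of 18 (179bpm 6/8) — PASS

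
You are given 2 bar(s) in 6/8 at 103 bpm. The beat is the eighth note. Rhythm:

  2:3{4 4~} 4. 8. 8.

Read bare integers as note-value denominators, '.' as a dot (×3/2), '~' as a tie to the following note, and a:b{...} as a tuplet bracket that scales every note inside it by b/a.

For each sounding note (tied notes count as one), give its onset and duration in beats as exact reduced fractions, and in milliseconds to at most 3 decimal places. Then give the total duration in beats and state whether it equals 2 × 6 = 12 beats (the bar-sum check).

1) 0.0ms=0b +1747.573ms=3b
2) 1747.573ms=3b +3495.146ms=6b
3) 5242.718ms=9b +873.786ms=3/2b
4) 6116.505ms=21/2b +873.786ms=3/2b
Σ=12b of 12 (103bpm 6/8) — PASS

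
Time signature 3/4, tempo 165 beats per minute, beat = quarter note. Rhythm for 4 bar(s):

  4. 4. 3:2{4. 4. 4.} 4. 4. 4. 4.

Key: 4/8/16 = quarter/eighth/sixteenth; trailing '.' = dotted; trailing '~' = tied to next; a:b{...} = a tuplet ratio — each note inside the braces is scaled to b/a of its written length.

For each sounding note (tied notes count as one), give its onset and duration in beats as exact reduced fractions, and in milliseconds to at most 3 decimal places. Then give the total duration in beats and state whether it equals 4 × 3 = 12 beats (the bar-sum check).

1) 0.0ms=0b +545.455ms=3/2b
2) 545.455ms=3/2b +545.455ms=3/2b
3) 1090.909ms=3b +363.636ms=1b
4) 1454.545ms=4b +363.636ms=1b
5) 1818.182ms=5b +363.636ms=1b
6) 2181.818ms=6b +545.455ms=3/2b
7) 2727.273ms=15/2b +545.455ms=3/2b
8) 3272.727ms=9b +545.455ms=3/2b
9) 3818.182ms=21/2b +545.455ms=3/2b
Σ=12b of 12 (165bpm 3/4) — PASS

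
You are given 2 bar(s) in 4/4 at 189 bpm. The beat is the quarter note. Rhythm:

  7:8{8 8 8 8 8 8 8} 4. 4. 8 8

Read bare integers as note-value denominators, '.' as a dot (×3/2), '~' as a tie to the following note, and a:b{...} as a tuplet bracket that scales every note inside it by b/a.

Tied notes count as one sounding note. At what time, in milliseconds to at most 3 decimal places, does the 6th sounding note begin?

note 6 onset = 20/7b = 907.029ms

1. 0.0ms @ 0 + 181.406ms (4/7)
2. 181.406ms @ 4/7 + 181.406ms (4/7)
3. 362.812ms @ 8/7 + 181.406ms (4/7)
4. 544.218ms @ 12/7 + 181.406ms (4/7)
5. 725.624ms @ 16/7 + 181.406ms (4/7)
6. 907.029ms @ 20/7 + 181.406ms (4/7)
7. 1088.435ms @ 24/7 + 181.406ms (4/7)
8. 1269.841ms @ 4 + 476.19ms (3/2)
9. 1746.032ms @ 11/2 + 476.19ms (3/2)
10. 2222.222ms @ 7 + 158.73ms (1/2)
11. 2380.952ms @ 15/2 + 158.73ms (1/2)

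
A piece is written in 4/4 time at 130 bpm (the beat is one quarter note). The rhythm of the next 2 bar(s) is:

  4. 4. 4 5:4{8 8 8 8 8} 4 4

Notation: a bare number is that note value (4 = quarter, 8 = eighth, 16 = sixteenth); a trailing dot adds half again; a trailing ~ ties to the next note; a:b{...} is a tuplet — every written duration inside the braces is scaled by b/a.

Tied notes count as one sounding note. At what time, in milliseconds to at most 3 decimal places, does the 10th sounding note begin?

1. 0.0ms @ 0 + 692.308ms (3/2)
2. 692.308ms @ 3/2 + 692.308ms (3/2)
3. 1384.615ms @ 3 + 461.538ms (1)
4. 1846.154ms @ 4 + 184.615ms (2/5)
5. 2030.769ms @ 22/5 + 184.615ms (2/5)
6. 2215.385ms @ 24/5 + 184.615ms (2/5)
7. 2400.0ms @ 26/5 + 184.615ms (2/5)
8. 2584.615ms @ 28/5 + 184.615ms (2/5)
9. 2769.231ms @ 6 + 461.538ms (1)
10. 3230.769ms @ 7 + 461.538ms (1)

note 10 onset = 7b = 3230.769ms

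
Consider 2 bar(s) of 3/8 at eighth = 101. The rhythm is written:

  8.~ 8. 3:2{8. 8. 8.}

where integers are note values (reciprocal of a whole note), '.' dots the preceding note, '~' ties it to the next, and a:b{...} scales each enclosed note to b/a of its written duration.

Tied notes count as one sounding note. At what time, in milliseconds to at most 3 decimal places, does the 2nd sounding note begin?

1. 0.0ms @ 0 + 1782.178ms (3)
2. 1782.178ms @ 3 + 594.059ms (1)
3. 2376.238ms @ 4 + 594.059ms (1)
4. 2970.297ms @ 5 + 594.059ms (1)

note 2 onset = 3b = 1782.178ms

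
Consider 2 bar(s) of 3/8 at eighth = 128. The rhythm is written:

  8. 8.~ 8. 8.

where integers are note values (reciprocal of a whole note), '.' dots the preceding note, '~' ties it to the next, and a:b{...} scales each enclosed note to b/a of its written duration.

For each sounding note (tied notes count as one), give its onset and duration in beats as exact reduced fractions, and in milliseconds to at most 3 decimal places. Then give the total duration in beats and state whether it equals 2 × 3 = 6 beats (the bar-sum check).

1) 0.0ms=0b +703.125ms=3/2b
2) 703.125ms=3/2b +1406.25ms=3b
3) 2109.375ms=9/2b +703.125ms=3/2b
Σ=6b of 6 (128bpm 3/8) — PASS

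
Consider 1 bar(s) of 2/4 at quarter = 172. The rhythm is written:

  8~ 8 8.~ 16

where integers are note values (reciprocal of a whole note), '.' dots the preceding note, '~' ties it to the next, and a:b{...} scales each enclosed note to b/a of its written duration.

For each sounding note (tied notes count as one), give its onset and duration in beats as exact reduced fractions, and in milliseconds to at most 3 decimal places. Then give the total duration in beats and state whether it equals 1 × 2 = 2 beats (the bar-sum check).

1) 0.0ms=0b +348.837ms=1b
2) 348.837ms=1b +348.837ms=1b
Σ=2b of 2 (172bpm 2/4) — PASS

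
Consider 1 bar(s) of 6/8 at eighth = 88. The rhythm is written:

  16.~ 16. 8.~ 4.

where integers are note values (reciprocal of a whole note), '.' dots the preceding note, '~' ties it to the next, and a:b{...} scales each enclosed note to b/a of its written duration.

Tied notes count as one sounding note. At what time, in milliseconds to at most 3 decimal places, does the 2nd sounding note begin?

1. 0.0ms @ 0 + 1022.727ms (3/2)
2. 1022.727ms @ 3/2 + 3068.182ms (9/2)

note 2 onset = 3/2b = 1022.727ms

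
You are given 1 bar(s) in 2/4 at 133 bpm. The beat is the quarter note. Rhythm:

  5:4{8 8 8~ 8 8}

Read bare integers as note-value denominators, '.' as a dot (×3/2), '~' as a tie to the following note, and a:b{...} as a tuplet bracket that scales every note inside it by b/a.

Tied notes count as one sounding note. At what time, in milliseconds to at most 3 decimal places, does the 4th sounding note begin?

note 4 onset = 8/5b = 721.805ms

1. 0.0ms @ 0 + 180.451ms (2/5)
2. 180.451ms @ 2/5 + 180.451ms (2/5)
3. 360.902ms @ 4/5 + 360.902ms (4/5)
4. 721.805ms @ 8/5 + 180.451ms (2/5)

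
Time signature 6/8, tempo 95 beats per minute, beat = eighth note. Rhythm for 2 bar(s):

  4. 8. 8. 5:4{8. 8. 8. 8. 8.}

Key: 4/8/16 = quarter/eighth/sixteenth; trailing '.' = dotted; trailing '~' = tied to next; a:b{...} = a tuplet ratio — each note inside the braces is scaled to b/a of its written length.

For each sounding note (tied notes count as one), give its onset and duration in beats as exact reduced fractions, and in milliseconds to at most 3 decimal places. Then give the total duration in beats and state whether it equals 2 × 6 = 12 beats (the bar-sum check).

1) 0.0ms=0b +1894.737ms=3b
2) 1894.737ms=3b +947.368ms=3/2b
3) 2842.105ms=9/2b +947.368ms=3/2b
4) 3789.474ms=6b +757.895ms=6/5b
5) 4547.368ms=36/5b +757.895ms=6/5b
6) 5305.263ms=42/5b +757.895ms=6/5b
7) 6063.158ms=48/5b +757.895ms=6/5b
8) 6821.053ms=54/5b +757.895ms=6/5b
Σ=12b of 12 (95bpm 6/8) — PASS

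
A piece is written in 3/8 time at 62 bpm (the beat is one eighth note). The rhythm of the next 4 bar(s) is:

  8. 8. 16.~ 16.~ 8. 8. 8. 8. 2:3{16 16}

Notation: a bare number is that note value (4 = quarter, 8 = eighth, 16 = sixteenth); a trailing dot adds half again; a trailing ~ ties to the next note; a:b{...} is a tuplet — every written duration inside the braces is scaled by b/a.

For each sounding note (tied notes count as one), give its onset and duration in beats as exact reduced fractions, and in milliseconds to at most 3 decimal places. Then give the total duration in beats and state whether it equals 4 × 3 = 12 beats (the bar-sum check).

1) 0.0ms=0b +1451.613ms=3/2b
2) 1451.613ms=3/2b +1451.613ms=3/2b
3) 2903.226ms=3b +2903.226ms=3b
4) 5806.452ms=6b +1451.613ms=3/2b
5) 7258.065ms=15/2b +1451.613ms=3/2b
6) 8709.677ms=9b +1451.613ms=3/2b
7) 10161.29ms=21/2b +725.806ms=3/4b
8) 10887.097ms=45/4b +725.806ms=3/4b
Σ=12b of 12 (62bpm 3/8) — PASS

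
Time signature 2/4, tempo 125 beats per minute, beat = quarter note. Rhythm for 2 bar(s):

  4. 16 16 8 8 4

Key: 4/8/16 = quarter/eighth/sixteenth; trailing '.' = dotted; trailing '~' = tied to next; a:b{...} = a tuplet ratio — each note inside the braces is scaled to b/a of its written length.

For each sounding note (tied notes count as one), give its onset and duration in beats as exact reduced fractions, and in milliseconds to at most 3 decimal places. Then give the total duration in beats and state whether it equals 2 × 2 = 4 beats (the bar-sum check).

1) 0.0ms=0b +720.0ms=3/2b
2) 720.0ms=3/2b +120.0ms=1/4b
3) 840.0ms=7/4b +120.0ms=1/4b
4) 960.0ms=2b +240.0ms=1/2b
5) 1200.0ms=5/2b +240.0ms=1/2b
6) 1440.0ms=3b +480.0ms=1b
Σ=4b of 4 (125bpm 2/4) — PASS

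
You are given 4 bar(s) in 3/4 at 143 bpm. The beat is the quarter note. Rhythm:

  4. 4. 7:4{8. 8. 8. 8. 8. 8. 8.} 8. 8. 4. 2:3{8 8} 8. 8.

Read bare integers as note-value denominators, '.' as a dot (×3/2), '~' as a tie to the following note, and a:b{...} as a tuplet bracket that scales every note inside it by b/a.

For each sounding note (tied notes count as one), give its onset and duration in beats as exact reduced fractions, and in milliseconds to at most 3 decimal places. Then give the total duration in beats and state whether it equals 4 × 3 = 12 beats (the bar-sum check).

1) 0.0ms=0b +629.371ms=3/2b
2) 629.371ms=3/2b +629.371ms=3/2b
3) 1258.741ms=3b +179.82ms=3/7b
4) 1438.561ms=24/7b +179.82ms=3/7b
5) 1618.382ms=27/7b +179.82ms=3/7b
6) 1798.202ms=30/7b +179.82ms=3/7b
7) 1978.022ms=33/7b +179.82ms=3/7b
8) 2157.842ms=36/7b +179.82ms=3/7b
9) 2337.662ms=39/7b +179.82ms=3/7b
10) 2517.483ms=6b +314.685ms=3/4b
11) 2832.168ms=27/4b +314.685ms=3/4b
12) 3146.853ms=15/2b +629.371ms=3/2b
13) 3776.224ms=9b +314.685ms=3/4b
14) 4090.909ms=39/4b +314.685ms=3/4b
15) 4405.594ms=21/2b +314.685ms=3/4b
16) 4720.28ms=45/4b +314.685ms=3/4b
Σ=12b of 12 (143bpm 3/4) — PASS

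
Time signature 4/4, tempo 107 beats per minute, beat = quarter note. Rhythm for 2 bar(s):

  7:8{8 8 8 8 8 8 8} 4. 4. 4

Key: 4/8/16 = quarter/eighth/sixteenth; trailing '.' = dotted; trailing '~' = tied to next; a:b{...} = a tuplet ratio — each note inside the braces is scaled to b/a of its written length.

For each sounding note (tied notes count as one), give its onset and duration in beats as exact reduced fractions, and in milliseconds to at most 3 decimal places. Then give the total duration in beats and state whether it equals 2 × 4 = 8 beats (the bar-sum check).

1) 0.0ms=0b +320.427ms=4/7b
2) 320.427ms=4/7b +320.427ms=4/7b
3) 640.854ms=8/7b +320.427ms=4/7b
4) 961.282ms=12/7b +320.427ms=4/7b
5) 1281.709ms=16/7b +320.427ms=4/7b
6) 1602.136ms=20/7b +320.427ms=4/7b
7) 1922.563ms=24/7b +320.427ms=4/7b
8) 2242.991ms=4b +841.121ms=3/2b
9) 3084.112ms=11/2b +841.121ms=3/2b
10) 3925.234ms=7b +560.748ms=1b
Σ=8b of 8 (107bpm 4/4) — PASS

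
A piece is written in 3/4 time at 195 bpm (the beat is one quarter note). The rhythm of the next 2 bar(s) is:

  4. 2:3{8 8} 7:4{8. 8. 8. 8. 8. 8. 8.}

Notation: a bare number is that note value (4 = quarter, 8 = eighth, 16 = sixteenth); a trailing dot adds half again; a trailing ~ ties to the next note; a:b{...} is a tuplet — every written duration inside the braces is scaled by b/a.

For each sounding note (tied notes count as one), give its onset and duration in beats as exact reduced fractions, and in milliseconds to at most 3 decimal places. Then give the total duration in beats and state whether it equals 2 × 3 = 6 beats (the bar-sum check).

1) 0.0ms=0b +461.538ms=3/2b
2) 461.538ms=3/2b +230.769ms=3/4b
3) 692.308ms=9/4b +230.769ms=3/4b
4) 923.077ms=3b +131.868ms=3/7b
5) 1054.945ms=24/7b +131.868ms=3/7b
6) 1186.813ms=27/7b +131.868ms=3/7b
7) 1318.681ms=30/7b +131.868ms=3/7b
8) 1450.549ms=33/7b +131.868ms=3/7b
9) 1582.418ms=36/7b +131.868ms=3/7b
10) 1714.286ms=39/7b +131.868ms=3/7b
Σ=6b of 6 (195bpm 3/4) — PASS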